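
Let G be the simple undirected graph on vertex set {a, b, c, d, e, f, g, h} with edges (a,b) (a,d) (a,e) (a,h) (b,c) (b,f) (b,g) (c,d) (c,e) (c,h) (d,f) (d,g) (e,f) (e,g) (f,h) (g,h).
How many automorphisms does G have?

1152

G is 4-regular and bipartite with parts {b, d, e, h} and {a, c, f, g} (each part is independent and every cross-pair is an edge), so G = K_{4,4}. Each part can be permuted independently (S_4 × S_4) and the two equal-size parts can also be swapped, giving (S_4 × S_4) ⋊ Z_2 of order 2·(4!)² = 1152.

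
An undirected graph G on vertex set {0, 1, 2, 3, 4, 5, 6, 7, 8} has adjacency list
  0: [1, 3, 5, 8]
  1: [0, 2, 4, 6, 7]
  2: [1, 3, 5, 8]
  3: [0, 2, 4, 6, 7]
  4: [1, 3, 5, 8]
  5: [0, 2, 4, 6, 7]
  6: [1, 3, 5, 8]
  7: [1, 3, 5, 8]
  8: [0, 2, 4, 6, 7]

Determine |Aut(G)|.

2880

The vertices split by degree into {1, 3, 5, 8} (degree 5) and {0, 2, 4, 6, 7} (degree 4); every edge runs between the two parts, so G is the complete bipartite graph K_{4,5}. The parts have unequal sizes, so no automorphism swaps them; each part is permuted independently, giving S_5 × S_4 of order 5!·4! = 2880.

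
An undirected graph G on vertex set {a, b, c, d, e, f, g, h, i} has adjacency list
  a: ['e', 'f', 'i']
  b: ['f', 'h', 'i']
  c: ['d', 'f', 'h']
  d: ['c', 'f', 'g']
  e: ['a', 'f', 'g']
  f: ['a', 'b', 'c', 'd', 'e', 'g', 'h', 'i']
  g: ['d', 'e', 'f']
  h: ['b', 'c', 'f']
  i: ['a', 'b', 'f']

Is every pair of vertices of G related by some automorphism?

Vertex f is the only vertex of degree 8, so every automorphism fixes it; G is not vertex-transitive.

No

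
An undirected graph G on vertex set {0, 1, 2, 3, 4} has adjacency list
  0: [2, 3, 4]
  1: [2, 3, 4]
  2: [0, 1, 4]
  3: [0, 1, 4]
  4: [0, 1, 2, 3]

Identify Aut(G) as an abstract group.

Vertex 4 is the unique vertex of degree 4; the remaining 4 vertices each have degree 3 and induce a cycle, so G is the wheel on 5 vertices with hub 4. With the hub fixed, the remaining symmetry is that of the rim cycle C_4, giving the dihedral group D_4.

the dihedral group of order 8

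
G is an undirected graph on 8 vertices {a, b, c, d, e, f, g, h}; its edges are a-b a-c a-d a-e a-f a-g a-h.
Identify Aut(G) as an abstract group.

the symmetric group on 7 letters

Vertex a has degree 7 and every other vertex has degree 1, so G is the star K_{1,7} with centre a. Any automorphism fixes the centre and permutes the 7 leaves freely, so Aut(G) ≅ S_7 of order 7! = 5040.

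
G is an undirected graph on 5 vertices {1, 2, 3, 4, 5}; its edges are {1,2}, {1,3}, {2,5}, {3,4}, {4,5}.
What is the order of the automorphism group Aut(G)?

10

Every vertex has degree 2 and the graph is connected, so G is the 5-cycle C_5. C_5 has 5 rotations and 5 reflections, so Aut(C_5) ≅ D_5 of order 10.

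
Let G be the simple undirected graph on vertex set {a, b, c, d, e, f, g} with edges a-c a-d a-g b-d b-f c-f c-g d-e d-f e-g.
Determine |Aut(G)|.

The degree sequence is [3, 2, 3, 4, 2, 3, 3]. Checking the degree-preserving permutations of the vertex set shows that none except the identity preserves every edge, so Aut(G) is trivial.

1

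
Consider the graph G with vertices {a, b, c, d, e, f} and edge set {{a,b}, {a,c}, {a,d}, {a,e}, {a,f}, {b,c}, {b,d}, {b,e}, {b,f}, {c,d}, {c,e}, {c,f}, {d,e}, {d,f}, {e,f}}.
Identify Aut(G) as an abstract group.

Every vertex has degree 5, so G is the complete graph K_6. Every bijection on the vertex set is an automorphism of K_6; hence Aut(K_6) ≅ S_6, order 720.

S_6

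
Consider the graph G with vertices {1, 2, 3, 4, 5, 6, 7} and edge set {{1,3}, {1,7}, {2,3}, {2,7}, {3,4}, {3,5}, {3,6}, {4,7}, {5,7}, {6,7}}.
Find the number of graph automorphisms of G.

240

The vertices split by degree into {3, 7} (degree 5) and {1, 2, 4, 5, 6} (degree 2); every edge runs between the two parts, so G is the complete bipartite graph K_{2,5}. The parts have unequal sizes, so no automorphism swaps them; each part is permuted independently, giving S_5 × S_2 of order 5!·2! = 240.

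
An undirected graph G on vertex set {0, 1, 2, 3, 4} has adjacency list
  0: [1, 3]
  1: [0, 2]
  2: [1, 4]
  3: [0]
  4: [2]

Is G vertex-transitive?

No

Automorphisms preserve degree, but G has vertices of degree 1 and vertices of degree 2; no automorphism maps one to the other, so G is not vertex-transitive.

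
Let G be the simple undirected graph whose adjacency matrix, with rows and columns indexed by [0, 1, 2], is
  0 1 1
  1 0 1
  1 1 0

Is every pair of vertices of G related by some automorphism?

Every vertex has degree 2, so G is the complete graph K_3. Every bijection on the vertex set is an automorphism of K_3; hence Aut(K_3) ≅ S_3, order 6. This group acts transitively on the 3 vertices.

Yes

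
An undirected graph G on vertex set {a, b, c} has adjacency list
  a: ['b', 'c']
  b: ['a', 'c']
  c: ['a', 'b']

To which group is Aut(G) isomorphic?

Every vertex has degree 2, so G is the complete graph K_3. Any permutation of the 3 vertices preserves K_3, so Aut(K_3) = S_3 of order 3! = 6.

the symmetric group on 3 letters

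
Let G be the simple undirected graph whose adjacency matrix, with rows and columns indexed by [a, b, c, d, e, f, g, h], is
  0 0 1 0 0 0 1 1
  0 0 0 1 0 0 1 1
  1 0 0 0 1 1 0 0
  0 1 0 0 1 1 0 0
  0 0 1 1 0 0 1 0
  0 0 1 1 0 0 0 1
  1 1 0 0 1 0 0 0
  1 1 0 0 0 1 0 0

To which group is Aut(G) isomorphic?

Z_2^3 ⋊ S_3

G is 3-regular and bipartite on 2^3 = 8 vertices with girth 4; it is the hypercube graph Q_3. Aut(Q_3) consists of the signed permutations of the 3 coordinate axes: 3! permutations times 2^3 sign flips, so |Aut| = 2^3·3! = 48.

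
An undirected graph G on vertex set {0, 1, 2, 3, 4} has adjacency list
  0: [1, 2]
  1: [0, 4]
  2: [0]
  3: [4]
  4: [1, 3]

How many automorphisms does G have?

2

The degree sequence is [2, 2, 1, 1, 2]; the two degree-1 vertices 2 and 3 are the ends of a path, so G = P_5. A path has exactly one nontrivial symmetry — reversal — giving Aut(G) of order 2.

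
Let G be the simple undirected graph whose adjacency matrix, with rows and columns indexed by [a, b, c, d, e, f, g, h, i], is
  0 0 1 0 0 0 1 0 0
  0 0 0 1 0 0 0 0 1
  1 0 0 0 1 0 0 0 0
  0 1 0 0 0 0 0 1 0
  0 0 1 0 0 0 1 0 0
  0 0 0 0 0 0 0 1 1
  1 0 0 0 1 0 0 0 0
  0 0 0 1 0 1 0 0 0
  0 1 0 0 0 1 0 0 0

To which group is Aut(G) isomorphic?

G has two connected components, {b, d, f, h, i} and {a, c, e, g}; each is 2-regular, so G = C_5 ⊔ C_4. No automorphism exchanges components of different sizes, hence Aut(G) is the direct product D_4 × D_5, order 80.

D_4 × D_5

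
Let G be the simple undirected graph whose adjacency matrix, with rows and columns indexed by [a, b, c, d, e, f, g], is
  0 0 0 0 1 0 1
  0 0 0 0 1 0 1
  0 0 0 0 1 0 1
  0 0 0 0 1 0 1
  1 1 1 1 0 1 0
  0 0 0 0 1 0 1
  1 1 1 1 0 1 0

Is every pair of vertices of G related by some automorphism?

Automorphisms preserve degree, but G has vertices of degree 2 and vertices of degree 5; no automorphism maps one to the other, so G is not vertex-transitive.

No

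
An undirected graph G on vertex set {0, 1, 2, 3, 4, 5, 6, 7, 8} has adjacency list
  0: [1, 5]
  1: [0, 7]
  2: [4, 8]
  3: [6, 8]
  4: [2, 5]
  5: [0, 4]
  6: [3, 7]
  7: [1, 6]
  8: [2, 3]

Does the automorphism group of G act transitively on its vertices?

Yes

Every vertex has degree 2 and the graph is connected, so G is the 9-cycle C_9. C_9 has 9 rotations and 9 reflections, so Aut(C_9) ≅ D_9 of order 18. Under this action every vertex can be carried to every other, so G is vertex-transitive.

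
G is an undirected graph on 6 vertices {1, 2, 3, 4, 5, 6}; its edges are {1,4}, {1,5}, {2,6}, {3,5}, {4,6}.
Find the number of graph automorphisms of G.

The degree sequence is [2, 1, 1, 2, 2, 2]; the two degree-1 vertices 2 and 3 are the ends of a path, so G = P_6. A path has exactly one nontrivial symmetry — reversal — giving Aut(G) of order 2.

2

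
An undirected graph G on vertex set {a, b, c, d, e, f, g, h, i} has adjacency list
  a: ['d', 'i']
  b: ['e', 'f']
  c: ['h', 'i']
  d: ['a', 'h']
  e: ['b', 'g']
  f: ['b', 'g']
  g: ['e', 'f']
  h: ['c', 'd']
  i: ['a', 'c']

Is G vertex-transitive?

No

G has two connected components, {a, c, d, h, i} and {b, e, f, g}; each is 2-regular, so G = C_5 ⊔ C_4. The orbit of a under Aut(G) is {a, c, d, h, i}, which does not contain b, so G is not vertex-transitive.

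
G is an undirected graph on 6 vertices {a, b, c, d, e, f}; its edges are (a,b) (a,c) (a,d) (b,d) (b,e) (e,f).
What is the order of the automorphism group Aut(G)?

1

Degrees alone do not determine every vertex (e.g. a and b both have degree 3), but their neighbour-degree multisets differ: N(a) has degrees [1, 2, 3] while N(b) has degrees [2, 2, 3]. Repeating this refinement separates all vertices, so the only automorphism is the identity.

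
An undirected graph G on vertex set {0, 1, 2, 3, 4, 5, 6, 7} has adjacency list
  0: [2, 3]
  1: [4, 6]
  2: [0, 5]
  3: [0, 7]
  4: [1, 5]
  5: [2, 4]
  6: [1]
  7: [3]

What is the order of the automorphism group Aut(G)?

The degree sequence is [2, 2, 2, 2, 2, 2, 1, 1]; the two degree-1 vertices 6 and 7 are the ends of a path, so G = P_8. A path has exactly one nontrivial symmetry — reversal — giving Aut(G) of order 2.

2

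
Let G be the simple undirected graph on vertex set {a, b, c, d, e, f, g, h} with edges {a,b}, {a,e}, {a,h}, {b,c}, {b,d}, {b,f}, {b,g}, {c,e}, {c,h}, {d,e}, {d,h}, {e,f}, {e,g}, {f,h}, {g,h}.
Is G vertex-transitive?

Automorphisms preserve degree, but G has vertices of degree 3 and vertices of degree 5; no automorphism maps one to the other, so G is not vertex-transitive.

No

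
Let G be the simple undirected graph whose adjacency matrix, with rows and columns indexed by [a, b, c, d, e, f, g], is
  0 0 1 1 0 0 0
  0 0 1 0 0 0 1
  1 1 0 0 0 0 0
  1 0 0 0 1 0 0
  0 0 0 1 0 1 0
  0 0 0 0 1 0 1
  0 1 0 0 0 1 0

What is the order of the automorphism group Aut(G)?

Every vertex has degree 2 and the graph is connected, so G is the 7-cycle C_7. C_7 has 7 rotations and 7 reflections, so Aut(C_7) ≅ D_7 of order 14.

14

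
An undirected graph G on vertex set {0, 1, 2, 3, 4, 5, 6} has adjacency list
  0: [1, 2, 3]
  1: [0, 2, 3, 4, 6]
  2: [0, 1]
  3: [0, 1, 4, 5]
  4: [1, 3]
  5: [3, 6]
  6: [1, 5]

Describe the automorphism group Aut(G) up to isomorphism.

the trivial group

Degrees alone do not determine every vertex (e.g. 2 and 4 both have degree 2), but their neighbour-degree multisets differ: N(2) has degrees [3, 5] while N(4) has degrees [4, 5]. Repeating this refinement separates all vertices, so the only automorphism is the identity.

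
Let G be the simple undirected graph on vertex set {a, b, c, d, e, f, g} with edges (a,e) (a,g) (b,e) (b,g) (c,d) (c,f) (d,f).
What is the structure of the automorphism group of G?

D_3 × D_4

G has two connected components, {a, b, e, g} and {c, d, f}; each is 2-regular, so G = C_4 ⊔ C_3. The components are non-isomorphic (different sizes), so Aut(G) = Aut(C_3) × Aut(C_4) = D_3 × D_4 of order 6·8 = 48.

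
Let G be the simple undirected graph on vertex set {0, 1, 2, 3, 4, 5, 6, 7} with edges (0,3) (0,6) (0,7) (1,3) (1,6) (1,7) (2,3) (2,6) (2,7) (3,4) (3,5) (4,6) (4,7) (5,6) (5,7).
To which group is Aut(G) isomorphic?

S_3 × S_5

The vertices split by degree into {3, 6, 7} (degree 5) and {0, 1, 2, 4, 5} (degree 3); every edge runs between the two parts, so G is the complete bipartite graph K_{3,5}. The parts have unequal sizes, so no automorphism swaps them; each part is permuted independently, giving S_3 × S_5 of order 3!·5! = 720.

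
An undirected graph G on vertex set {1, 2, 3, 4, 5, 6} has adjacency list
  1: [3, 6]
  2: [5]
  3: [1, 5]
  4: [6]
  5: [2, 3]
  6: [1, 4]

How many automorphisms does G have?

The degree sequence is [2, 1, 2, 1, 2, 2]; the two degree-1 vertices 2 and 4 are the ends of a path, so G = P_6. The only nontrivial automorphism of a path is the end-to-end reflection, so Aut(G) ≅ Z_2.

2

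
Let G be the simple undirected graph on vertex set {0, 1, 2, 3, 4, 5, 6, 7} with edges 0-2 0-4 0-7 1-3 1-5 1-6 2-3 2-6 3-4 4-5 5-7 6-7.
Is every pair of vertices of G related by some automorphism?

Yes

G is 3-regular and bipartite on 2^3 = 8 vertices with girth 4; it is the hypercube graph Q_3. The symmetry group of the 3-cube is the hyperoctahedral group B_3 = Z_2 ≀ S_3, of order 2^3·3! = 48. This group acts transitively on the 8 vertices.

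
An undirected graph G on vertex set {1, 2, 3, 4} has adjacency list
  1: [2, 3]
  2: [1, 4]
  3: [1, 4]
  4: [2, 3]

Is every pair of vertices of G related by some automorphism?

Every vertex has degree 2 and the graph is connected, so G is the 4-cycle C_4. C_4 has 4 rotations and 4 reflections, so Aut(C_4) ≅ D_4 of order 8. This group acts transitively on the 4 vertices.

Yes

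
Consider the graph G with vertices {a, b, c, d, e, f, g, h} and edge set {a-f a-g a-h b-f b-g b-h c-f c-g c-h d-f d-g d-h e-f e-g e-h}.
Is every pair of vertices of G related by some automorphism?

Automorphisms preserve degree, but G has vertices of degree 3 and vertices of degree 5; no automorphism maps one to the other, so G is not vertex-transitive.

No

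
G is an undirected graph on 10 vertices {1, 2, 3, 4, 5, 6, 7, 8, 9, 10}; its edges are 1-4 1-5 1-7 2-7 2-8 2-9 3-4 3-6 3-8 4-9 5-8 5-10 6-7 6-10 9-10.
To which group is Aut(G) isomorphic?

G is 3-regular on 10 vertices with no triangles and no 4-cycles (girth 5): this is the Petersen graph. Viewing the Petersen graph as the Kneser graph K(5,2) — vertices are 2-subsets of {1,…,5}, edges join disjoint pairs — its automorphisms are exactly the permutations of the 5-element set, so Aut ≅ S_5 of order 120.

the symmetric group S_5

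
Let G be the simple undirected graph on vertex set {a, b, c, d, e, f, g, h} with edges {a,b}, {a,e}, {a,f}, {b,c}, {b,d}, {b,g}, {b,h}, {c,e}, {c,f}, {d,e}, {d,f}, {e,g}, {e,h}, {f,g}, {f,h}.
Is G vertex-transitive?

No

Automorphisms preserve degree, but G has vertices of degree 3 and vertices of degree 5; no automorphism maps one to the other, so G is not vertex-transitive.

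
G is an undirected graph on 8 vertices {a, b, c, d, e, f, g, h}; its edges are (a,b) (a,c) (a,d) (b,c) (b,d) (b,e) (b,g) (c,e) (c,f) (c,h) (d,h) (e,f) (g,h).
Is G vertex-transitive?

Automorphisms preserve degree, but G has vertices of degree 2 and vertices of degree 5; no automorphism maps one to the other, so G is not vertex-transitive.

No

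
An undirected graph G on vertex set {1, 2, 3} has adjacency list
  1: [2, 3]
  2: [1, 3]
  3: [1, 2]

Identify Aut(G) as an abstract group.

Every vertex has degree 2, so G is the complete graph K_3. Any permutation of the 3 vertices preserves K_3, so Aut(K_3) = S_3 of order 3! = 6.

S_3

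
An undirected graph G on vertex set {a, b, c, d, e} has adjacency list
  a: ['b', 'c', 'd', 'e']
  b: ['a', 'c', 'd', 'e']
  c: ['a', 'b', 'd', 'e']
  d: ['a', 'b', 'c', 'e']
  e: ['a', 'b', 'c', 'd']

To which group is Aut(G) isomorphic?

Every vertex has degree 4, so G is the complete graph K_5. Every bijection on the vertex set is an automorphism of K_5; hence Aut(K_5) ≅ S_5, order 120.

S_5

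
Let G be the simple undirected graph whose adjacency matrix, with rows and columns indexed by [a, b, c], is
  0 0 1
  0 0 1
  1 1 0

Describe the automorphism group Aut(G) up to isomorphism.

C_2

The degree sequence is [1, 1, 2]; the two degree-1 vertices a and b are the ends of a path, so G = P_3. A path has exactly one nontrivial symmetry — reversal — giving Aut(G) of order 2.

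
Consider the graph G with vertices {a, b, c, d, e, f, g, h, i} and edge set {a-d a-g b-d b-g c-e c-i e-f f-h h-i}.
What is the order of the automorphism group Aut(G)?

80

G has two connected components, {c, e, f, h, i} and {a, b, d, g}; each is 2-regular, so G = C_5 ⊔ C_4. No automorphism exchanges components of different sizes, hence Aut(G) is the direct product D_5 × D_4, order 80.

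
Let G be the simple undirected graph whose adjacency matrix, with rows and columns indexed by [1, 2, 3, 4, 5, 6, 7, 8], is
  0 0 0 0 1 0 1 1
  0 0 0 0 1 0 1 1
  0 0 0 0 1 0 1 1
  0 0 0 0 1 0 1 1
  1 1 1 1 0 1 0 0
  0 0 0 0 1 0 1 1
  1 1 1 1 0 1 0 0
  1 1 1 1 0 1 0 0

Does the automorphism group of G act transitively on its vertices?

No

Automorphisms preserve degree, but G has vertices of degree 3 and vertices of degree 5; no automorphism maps one to the other, so G is not vertex-transitive.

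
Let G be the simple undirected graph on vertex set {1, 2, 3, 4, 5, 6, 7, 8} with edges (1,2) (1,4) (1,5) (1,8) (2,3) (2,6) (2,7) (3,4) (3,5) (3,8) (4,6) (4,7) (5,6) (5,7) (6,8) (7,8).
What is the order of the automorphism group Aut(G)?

G is 4-regular and bipartite with parts {2, 4, 5, 8} and {1, 3, 6, 7} (each part is independent and every cross-pair is an edge), so G = K_{4,4}. Each part can be permuted independently (S_4 × S_4) and the two equal-size parts can also be swapped, giving (S_4 × S_4) ⋊ Z_2 of order 2·(4!)² = 1152.

1152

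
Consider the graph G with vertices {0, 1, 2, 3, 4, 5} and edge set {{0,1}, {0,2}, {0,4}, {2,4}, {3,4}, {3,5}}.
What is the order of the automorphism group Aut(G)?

Degrees alone do not determine every vertex (e.g. 0 and 4 both have degree 3), but their neighbour-degree multisets differ: N(0) has degrees [1, 2, 3] while N(4) has degrees [2, 2, 3]. Repeating this refinement separates all vertices, so the only automorphism is the identity.

1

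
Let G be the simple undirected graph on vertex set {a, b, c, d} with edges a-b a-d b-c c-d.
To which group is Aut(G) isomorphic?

Z_2^2 ⋊ S_2

G is 2-regular and bipartite on 2^2 = 4 vertices with girth 4; it is the hypercube graph Q_2. Aut(Q_2) consists of the signed permutations of the 2 coordinate axes: 2! permutations times 2^2 sign flips, so |Aut| = 2^2·2! = 8.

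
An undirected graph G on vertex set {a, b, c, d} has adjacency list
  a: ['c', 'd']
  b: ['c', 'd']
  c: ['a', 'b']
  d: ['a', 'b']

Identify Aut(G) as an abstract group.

Z_2^2 ⋊ S_2

G is 2-regular and bipartite on 2^2 = 4 vertices with girth 4; it is the hypercube graph Q_2. The symmetry group of the 2-cube is the hyperoctahedral group B_2 = Z_2 ≀ S_2, of order 2^2·2! = 8.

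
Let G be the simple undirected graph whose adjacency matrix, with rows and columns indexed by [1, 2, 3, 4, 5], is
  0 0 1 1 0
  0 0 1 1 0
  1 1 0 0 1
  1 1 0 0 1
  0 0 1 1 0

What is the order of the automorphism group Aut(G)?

The vertices split by degree into {3, 4} (degree 3) and {1, 2, 5} (degree 2); every edge runs between the two parts, so G is the complete bipartite graph K_{2,3}. Automorphisms preserve the bipartition setwise (since the parts differ in size) and act as S_3 × S_2 within it; |Aut| = 12.

12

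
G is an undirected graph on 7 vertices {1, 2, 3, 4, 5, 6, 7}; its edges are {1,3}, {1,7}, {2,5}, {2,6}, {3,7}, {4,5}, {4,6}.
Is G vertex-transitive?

No

G has two connected components, {2, 4, 5, 6} and {1, 3, 7}; each is 2-regular, so G = C_4 ⊔ C_3. The orbit of 1 under Aut(G) is {1, 3, 7}, which does not contain 2, so G is not vertex-transitive.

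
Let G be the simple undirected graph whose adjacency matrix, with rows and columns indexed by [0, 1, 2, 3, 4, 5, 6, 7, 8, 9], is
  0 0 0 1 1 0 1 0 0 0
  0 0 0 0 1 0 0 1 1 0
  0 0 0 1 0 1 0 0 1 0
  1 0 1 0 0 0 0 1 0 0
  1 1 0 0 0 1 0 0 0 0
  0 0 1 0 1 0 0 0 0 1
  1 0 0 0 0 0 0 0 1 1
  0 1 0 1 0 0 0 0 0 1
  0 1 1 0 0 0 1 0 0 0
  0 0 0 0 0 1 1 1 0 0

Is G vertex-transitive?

G is 3-regular on 10 vertices with no triangles and no 4-cycles (girth 5): this is the Petersen graph. It is a classical fact that the Petersen graph has automorphism group S_5 (order 120), arising from its description as the Kneser graph K(5,2). Under this action every vertex can be carried to every other, so G is vertex-transitive.

Yes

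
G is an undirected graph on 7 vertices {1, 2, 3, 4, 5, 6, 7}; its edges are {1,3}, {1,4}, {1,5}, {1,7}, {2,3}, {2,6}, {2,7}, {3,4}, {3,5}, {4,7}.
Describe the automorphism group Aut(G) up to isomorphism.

the trivial group

The degree sequence is [4, 3, 4, 3, 2, 1, 3]. Checking the degree-preserving permutations of the vertex set shows that none except the identity preserves every edge, so Aut(G) is trivial.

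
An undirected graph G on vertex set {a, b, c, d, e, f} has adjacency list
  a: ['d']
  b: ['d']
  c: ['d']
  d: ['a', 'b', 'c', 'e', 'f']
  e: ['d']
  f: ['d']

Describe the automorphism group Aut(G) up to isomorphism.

S_5

Vertex d has degree 5 and every other vertex has degree 1, so G is the star K_{1,5} with centre d. Any automorphism fixes the centre and permutes the 5 leaves freely, so Aut(G) ≅ S_5 of order 5! = 120.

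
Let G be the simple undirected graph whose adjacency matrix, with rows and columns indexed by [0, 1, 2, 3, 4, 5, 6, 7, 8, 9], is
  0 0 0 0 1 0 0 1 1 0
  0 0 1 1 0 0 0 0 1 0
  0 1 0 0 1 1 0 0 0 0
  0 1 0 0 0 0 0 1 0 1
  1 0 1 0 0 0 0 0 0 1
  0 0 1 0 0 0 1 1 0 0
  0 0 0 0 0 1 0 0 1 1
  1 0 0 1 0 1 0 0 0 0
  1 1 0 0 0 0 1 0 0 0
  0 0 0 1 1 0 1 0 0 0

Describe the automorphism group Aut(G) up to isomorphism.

the symmetric group S_5

G is 3-regular on 10 vertices with no triangles and no 4-cycles (girth 5): this is the Petersen graph. Viewing the Petersen graph as the Kneser graph K(5,2) — vertices are 2-subsets of {1,…,5}, edges join disjoint pairs — its automorphisms are exactly the permutations of the 5-element set, so Aut ≅ S_5 of order 120.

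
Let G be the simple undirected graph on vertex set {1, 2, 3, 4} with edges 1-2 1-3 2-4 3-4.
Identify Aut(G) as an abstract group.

G is 2-regular and bipartite on 2^2 = 4 vertices with girth 4; it is the hypercube graph Q_2. Aut(Q_2) consists of the signed permutations of the 2 coordinate axes: 2! permutations times 2^2 sign flips, so |Aut| = 2^2·2! = 8.

the hyperoctahedral group B_2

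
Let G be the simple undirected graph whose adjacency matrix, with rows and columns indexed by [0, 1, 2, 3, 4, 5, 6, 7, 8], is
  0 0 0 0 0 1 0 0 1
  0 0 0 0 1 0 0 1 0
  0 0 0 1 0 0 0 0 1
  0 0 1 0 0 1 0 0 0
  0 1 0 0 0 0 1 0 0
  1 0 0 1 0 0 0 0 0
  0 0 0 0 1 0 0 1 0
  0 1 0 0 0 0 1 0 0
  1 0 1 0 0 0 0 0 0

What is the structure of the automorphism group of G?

G has two connected components, {0, 2, 3, 5, 8} and {1, 4, 6, 7}; each is 2-regular, so G = C_5 ⊔ C_4. No automorphism exchanges components of different sizes, hence Aut(G) is the direct product D_4 × D_5, order 80.

D_4 × D_5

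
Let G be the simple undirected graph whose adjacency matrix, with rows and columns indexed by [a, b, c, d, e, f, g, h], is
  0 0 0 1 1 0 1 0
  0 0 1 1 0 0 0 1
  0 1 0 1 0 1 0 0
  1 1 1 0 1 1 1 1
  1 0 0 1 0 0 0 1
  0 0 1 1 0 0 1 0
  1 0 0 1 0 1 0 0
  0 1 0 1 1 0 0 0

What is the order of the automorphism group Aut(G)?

Vertex d is the unique vertex of degree 7; the remaining 7 vertices each have degree 3 and induce a cycle, so G is the wheel on 8 vertices with hub d. Every automorphism fixes the hub and acts on the rim 7-cycle, so Aut(G) ≅ Aut(C_7) = D_7 of order 14.

14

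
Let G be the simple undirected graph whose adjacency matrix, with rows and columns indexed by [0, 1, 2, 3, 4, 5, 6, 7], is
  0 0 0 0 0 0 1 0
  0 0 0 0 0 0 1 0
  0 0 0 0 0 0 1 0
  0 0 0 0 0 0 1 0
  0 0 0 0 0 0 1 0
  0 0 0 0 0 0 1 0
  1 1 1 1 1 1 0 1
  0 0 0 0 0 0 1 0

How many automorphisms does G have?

Vertex 6 has degree 7 and every other vertex has degree 1, so G is the star K_{1,7} with centre 6. Any automorphism fixes the centre and permutes the 7 leaves freely, so Aut(G) ≅ S_7 of order 7! = 5040.

5040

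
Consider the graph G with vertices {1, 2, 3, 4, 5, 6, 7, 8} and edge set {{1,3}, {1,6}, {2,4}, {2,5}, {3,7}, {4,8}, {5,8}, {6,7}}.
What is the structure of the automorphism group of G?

G has two connected components, {2, 4, 5, 8} and {1, 3, 6, 7}; each is 2-regular, so G = C_4 ⊔ C_4. Aut of a disjoint union of two copies of C_4 is the wreath product D_4 ≀ Z_2, of order 2·8² = 128.

(D_4 × D_4) ⋊ Z_2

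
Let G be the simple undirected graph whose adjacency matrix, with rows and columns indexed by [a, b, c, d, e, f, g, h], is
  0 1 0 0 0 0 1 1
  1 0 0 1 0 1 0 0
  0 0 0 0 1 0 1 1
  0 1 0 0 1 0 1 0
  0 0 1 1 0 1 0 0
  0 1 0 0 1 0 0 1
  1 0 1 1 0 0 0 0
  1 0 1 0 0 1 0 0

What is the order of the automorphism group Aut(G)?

48

G is 3-regular and bipartite on 2^3 = 8 vertices with girth 4; it is the hypercube graph Q_3. The symmetry group of the 3-cube is the hyperoctahedral group B_3 = Z_2 ≀ S_3, of order 2^3·3! = 48.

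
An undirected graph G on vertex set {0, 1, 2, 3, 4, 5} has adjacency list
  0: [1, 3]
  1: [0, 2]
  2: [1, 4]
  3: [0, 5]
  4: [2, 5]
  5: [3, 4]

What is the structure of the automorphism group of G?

D_6

Every vertex has degree 2 and the graph is connected, so G is the 6-cycle C_6. The automorphisms of the 6-cycle are exactly the symmetries of a regular 6-gon: the dihedral group D_6, |D_6| = 12.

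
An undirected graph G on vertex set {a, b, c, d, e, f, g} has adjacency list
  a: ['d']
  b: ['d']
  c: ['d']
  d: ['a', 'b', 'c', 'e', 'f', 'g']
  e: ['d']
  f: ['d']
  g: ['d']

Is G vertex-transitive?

No

Vertex d is the only vertex of degree 6, so every automorphism fixes it; G is not vertex-transitive.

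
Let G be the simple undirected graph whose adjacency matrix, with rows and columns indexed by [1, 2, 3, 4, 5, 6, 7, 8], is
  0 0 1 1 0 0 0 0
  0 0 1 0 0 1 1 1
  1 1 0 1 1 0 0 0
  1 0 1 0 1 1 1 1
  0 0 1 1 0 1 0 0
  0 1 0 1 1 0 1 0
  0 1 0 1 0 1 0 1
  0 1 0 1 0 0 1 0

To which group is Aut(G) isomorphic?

{e}

The degree sequence is [2, 4, 4, 6, 3, 4, 4, 3]. Checking the degree-preserving permutations of the vertex set shows that none except the identity preserves every edge, so Aut(G) is trivial.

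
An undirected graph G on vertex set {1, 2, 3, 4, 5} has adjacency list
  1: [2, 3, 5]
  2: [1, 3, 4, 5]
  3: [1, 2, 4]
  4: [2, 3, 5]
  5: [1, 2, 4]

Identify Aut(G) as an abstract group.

D_4

Vertex 2 is the unique vertex of degree 4; the remaining 4 vertices each have degree 3 and induce a cycle, so G is the wheel on 5 vertices with hub 2. Every automorphism fixes the hub and acts on the rim 4-cycle, so Aut(G) ≅ Aut(C_4) = D_4 of order 8.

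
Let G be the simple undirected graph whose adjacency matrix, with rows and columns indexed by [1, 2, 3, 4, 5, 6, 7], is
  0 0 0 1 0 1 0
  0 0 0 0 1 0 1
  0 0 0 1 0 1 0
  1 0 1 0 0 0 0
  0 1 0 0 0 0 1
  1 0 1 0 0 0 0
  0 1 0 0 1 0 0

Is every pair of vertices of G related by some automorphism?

G has two connected components, {1, 3, 4, 6} and {2, 5, 7}; each is 2-regular, so G = C_4 ⊔ C_3. The orbit of 1 under Aut(G) is {1, 3, 4, 6}, which does not contain 2, so G is not vertex-transitive.

No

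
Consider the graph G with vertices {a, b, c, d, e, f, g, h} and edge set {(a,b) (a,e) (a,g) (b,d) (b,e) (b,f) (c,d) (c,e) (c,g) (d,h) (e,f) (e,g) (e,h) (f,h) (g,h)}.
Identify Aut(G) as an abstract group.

The degree sequence is [3, 4, 3, 3, 6, 3, 4, 4]. Checking the degree-preserving permutations of the vertex set shows that none except the identity preserves every edge, so Aut(G) is trivial.

{e}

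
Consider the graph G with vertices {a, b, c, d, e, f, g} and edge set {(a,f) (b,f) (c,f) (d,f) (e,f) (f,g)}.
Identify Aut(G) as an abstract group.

Vertex f has degree 6 and every other vertex has degree 1, so G is the star K_{1,6} with centre f. The 6 leaves are pairwise interchangeable while the centre is fixed, giving Aut(G) = S_6.

the symmetric group on 6 letters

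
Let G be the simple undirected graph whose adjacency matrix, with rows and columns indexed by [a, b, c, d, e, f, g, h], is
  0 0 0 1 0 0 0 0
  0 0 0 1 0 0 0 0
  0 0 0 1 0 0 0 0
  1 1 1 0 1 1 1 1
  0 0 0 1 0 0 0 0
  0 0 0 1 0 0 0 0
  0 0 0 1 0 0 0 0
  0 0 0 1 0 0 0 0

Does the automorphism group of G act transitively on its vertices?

No

Vertex d is the only vertex of degree 7, so every automorphism fixes it; G is not vertex-transitive.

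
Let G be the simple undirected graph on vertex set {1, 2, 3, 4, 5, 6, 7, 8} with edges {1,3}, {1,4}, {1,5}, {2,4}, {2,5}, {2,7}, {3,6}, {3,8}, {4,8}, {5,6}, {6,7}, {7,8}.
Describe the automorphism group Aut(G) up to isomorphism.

G is 3-regular and bipartite on 2^3 = 8 vertices with girth 4; it is the hypercube graph Q_3. Aut(Q_3) consists of the signed permutations of the 3 coordinate axes: 3! permutations times 2^3 sign flips, so |Aut| = 2^3·3! = 48.

Z_2^3 ⋊ S_3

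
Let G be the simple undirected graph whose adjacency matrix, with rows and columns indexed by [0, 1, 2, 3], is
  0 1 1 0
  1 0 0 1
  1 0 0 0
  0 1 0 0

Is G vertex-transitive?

Automorphisms preserve degree, but G has vertices of degree 1 and vertices of degree 2; no automorphism maps one to the other, so G is not vertex-transitive.

No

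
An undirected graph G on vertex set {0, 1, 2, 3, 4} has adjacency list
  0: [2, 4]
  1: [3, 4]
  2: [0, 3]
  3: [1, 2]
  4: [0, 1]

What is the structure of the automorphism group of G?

the dihedral group of order 10

Every vertex has degree 2 and the graph is connected, so G is the 5-cycle C_5. C_5 has 5 rotations and 5 reflections, so Aut(C_5) ≅ D_5 of order 10.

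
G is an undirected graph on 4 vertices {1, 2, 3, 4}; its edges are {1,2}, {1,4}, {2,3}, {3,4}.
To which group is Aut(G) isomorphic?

G is 2-regular and bipartite on 2^2 = 4 vertices with girth 4; it is the hypercube graph Q_2. The symmetry group of the 2-cube is the hyperoctahedral group B_2 = Z_2 ≀ S_2, of order 2^2·2! = 8.

the hyperoctahedral group B_2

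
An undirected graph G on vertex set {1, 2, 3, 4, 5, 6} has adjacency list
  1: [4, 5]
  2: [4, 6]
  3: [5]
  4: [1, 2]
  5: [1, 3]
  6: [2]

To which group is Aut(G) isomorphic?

The degree sequence is [2, 2, 1, 2, 2, 1]; the two degree-1 vertices 3 and 6 are the ends of a path, so G = P_6. A path has exactly one nontrivial symmetry — reversal — giving Aut(G) of order 2.

C_2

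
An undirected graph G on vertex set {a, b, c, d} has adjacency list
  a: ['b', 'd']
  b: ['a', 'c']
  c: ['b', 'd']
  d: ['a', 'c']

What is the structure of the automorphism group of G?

(S_2 × S_2) ⋊ Z_2

G is 2-regular and bipartite with parts {b, d} and {a, c} (each part is independent and every cross-pair is an edge), so G = K_{2,2}. Each part can be permuted independently (S_2 × S_2) and the two equal-size parts can also be swapped, giving (S_2 × S_2) ⋊ Z_2 of order 2·(2!)² = 8.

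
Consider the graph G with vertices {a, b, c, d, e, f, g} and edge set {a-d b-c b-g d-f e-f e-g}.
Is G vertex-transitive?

No

Automorphisms preserve degree, but G has vertices of degree 1 and vertices of degree 2; no automorphism maps one to the other, so G is not vertex-transitive.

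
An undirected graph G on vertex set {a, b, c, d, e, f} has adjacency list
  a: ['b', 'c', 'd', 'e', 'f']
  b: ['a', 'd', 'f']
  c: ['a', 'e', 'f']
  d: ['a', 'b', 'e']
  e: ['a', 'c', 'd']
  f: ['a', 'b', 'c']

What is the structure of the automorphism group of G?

Vertex a is the unique vertex of degree 5; the remaining 5 vertices each have degree 3 and induce a cycle, so G is the wheel on 6 vertices with hub a. With the hub fixed, the remaining symmetry is that of the rim cycle C_5, giving the dihedral group D_5.

the dihedral group of order 10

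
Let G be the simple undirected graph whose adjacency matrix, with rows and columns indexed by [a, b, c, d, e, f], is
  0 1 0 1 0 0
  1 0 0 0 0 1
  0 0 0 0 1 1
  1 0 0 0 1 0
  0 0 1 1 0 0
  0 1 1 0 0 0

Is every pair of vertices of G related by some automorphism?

Every vertex has degree 2 and the graph is connected, so G is the 6-cycle C_6. The automorphisms of the 6-cycle are exactly the symmetries of a regular 6-gon: the dihedral group D_6, |D_6| = 12. This group acts transitively on the 6 vertices.

Yes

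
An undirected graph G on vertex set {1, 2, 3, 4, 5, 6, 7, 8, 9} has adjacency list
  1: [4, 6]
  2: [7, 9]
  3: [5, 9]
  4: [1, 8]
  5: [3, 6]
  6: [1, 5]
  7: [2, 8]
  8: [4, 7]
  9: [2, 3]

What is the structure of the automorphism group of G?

Every vertex has degree 2 and the graph is connected, so G is the 9-cycle C_9. C_9 has 9 rotations and 9 reflections, so Aut(C_9) ≅ D_9 of order 18.

the dihedral group of order 18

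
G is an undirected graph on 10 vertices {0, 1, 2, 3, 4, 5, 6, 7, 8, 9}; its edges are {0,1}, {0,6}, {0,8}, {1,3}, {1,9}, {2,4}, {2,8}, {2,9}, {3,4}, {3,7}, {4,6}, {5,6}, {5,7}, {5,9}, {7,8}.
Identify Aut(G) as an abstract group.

S_5

G is 3-regular on 10 vertices with no triangles and no 4-cycles (girth 5): this is the Petersen graph. It is a classical fact that the Petersen graph has automorphism group S_5 (order 120), arising from its description as the Kneser graph K(5,2).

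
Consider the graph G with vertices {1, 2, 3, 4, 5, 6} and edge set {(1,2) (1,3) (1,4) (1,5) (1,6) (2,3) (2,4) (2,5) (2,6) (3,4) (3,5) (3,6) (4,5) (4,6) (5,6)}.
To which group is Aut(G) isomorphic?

the symmetric group on 6 letters

All 6 vertices are pairwise adjacent: G = K_6. Any permutation of the 6 vertices preserves K_6, so Aut(K_6) = S_6 of order 6! = 720.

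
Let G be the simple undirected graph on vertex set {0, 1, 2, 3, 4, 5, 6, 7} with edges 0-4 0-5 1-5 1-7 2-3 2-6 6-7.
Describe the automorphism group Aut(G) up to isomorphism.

The degree sequence is [2, 2, 2, 1, 1, 2, 2, 2]; the two degree-1 vertices 3 and 4 are the ends of a path, so G = P_8. The only nontrivial automorphism of a path is the end-to-end reflection, so Aut(G) ≅ Z_2.

the cyclic group of order 2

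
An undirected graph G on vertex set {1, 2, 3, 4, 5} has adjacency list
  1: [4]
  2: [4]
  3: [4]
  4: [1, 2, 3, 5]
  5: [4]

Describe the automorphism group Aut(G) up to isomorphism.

Vertex 4 has degree 4 and every other vertex has degree 1, so G is the star K_{1,4} with centre 4. The 4 leaves are pairwise interchangeable while the centre is fixed, giving Aut(G) = S_4.

the symmetric group on 4 letters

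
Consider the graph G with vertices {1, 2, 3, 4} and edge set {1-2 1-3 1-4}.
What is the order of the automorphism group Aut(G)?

Vertex 1 has degree 3 and every other vertex has degree 1, so G is the star K_{1,3} with centre 1. The 3 leaves are pairwise interchangeable while the centre is fixed, giving Aut(G) = S_3.

6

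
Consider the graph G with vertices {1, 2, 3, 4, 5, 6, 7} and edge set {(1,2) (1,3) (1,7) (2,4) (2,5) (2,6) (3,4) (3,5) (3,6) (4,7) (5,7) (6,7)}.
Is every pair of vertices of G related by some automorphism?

Automorphisms preserve degree, but G has vertices of degree 3 and vertices of degree 4; no automorphism maps one to the other, so G is not vertex-transitive.

No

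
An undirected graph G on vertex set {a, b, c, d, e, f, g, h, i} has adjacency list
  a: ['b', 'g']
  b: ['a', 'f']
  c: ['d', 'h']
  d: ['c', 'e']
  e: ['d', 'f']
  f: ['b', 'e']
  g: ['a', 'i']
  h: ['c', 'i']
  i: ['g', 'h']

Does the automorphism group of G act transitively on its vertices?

Yes

G is 2-regular and connected on 9 vertices, i.e. the cycle C_9. C_9 has 9 rotations and 9 reflections, so Aut(C_9) ≅ D_9 of order 18. This group acts transitively on the 9 vertices.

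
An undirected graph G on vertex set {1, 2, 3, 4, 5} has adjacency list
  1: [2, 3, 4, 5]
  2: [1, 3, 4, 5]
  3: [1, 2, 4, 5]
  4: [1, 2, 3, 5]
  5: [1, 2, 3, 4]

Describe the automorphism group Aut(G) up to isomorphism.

All 5 vertices are pairwise adjacent: G = K_5. Every bijection on the vertex set is an automorphism of K_5; hence Aut(K_5) ≅ S_5, order 120.

S_5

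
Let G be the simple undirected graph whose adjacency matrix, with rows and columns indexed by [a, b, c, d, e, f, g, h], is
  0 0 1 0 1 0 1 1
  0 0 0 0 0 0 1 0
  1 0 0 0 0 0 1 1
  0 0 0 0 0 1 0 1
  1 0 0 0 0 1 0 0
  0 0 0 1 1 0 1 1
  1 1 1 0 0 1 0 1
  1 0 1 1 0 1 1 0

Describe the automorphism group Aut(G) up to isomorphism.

Degrees alone do not determine every vertex (e.g. a and f both have degree 4), but their neighbour-degree multisets differ: N(a) has degrees [2, 3, 5, 5] while N(f) has degrees [2, 2, 5, 5]. Repeating this refinement separates all vertices, so the only automorphism is the identity.

1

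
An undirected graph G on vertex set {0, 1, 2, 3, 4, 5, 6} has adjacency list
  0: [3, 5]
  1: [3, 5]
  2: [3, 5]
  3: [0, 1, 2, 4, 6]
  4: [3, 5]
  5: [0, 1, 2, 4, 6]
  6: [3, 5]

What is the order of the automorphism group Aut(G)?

240

The vertices split by degree into {3, 5} (degree 5) and {0, 1, 2, 4, 6} (degree 2); every edge runs between the two parts, so G is the complete bipartite graph K_{2,5}. The parts have unequal sizes, so no automorphism swaps them; each part is permuted independently, giving S_2 × S_5 of order 2!·5! = 240.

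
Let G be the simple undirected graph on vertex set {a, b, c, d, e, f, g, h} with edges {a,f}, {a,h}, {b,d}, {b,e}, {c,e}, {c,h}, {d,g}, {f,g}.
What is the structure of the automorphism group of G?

Every vertex has degree 2 and the graph is connected, so G is the 8-cycle C_8. The automorphisms of the 8-cycle are exactly the symmetries of a regular 8-gon: the dihedral group D_8, |D_8| = 16.

the dihedral group of order 16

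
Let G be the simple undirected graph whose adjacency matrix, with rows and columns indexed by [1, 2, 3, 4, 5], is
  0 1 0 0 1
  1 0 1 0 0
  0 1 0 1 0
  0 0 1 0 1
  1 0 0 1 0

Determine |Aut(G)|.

G is 2-regular and connected on 5 vertices, i.e. the cycle C_5. The automorphisms of the 5-cycle are exactly the symmetries of a regular 5-gon: the dihedral group D_5, |D_5| = 10.

10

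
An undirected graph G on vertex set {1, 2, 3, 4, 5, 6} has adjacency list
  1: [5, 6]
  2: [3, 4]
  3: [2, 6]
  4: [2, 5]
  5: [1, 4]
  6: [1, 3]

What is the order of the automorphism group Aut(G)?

12

Every vertex has degree 2 and the graph is connected, so G is the 6-cycle C_6. C_6 has 6 rotations and 6 reflections, so Aut(C_6) ≅ D_6 of order 12.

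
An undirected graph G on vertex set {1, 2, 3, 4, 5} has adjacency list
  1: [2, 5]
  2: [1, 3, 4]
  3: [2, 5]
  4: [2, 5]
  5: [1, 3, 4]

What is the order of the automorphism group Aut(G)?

The vertices split by degree into {2, 5} (degree 3) and {1, 3, 4} (degree 2); every edge runs between the two parts, so G is the complete bipartite graph K_{2,3}. Automorphisms preserve the bipartition setwise (since the parts differ in size) and act as S_3 × S_2 within it; |Aut| = 12.

12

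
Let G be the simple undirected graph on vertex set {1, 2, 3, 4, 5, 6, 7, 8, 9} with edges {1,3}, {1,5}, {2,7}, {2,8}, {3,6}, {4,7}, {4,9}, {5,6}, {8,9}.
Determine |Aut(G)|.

80

G has two connected components, {2, 4, 7, 8, 9} and {1, 3, 5, 6}; each is 2-regular, so G = C_5 ⊔ C_4. The components are non-isomorphic (different sizes), so Aut(G) = Aut(C_4) × Aut(C_5) = D_4 × D_5 of order 8·10 = 80.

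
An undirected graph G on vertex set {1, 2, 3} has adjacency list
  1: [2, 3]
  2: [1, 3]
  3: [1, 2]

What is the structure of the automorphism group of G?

Every vertex has degree 2, so G is the complete graph K_3. Any permutation of the 3 vertices preserves K_3, so Aut(K_3) = S_3 of order 3! = 6.

S_3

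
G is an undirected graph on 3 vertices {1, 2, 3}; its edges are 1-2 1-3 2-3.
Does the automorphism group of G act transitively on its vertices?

All 3 vertices are pairwise adjacent: G = K_3. Any permutation of the 3 vertices preserves K_3, so Aut(K_3) = S_3 of order 3! = 6. This group acts transitively on the 3 vertices.

Yes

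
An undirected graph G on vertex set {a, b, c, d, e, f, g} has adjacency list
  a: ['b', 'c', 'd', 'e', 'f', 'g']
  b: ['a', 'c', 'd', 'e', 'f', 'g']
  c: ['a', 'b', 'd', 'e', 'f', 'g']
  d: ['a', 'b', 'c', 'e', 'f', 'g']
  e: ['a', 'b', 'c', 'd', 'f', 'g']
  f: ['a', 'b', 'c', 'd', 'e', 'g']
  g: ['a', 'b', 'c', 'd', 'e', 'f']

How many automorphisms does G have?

All 7 vertices are pairwise adjacent: G = K_7. Any permutation of the 7 vertices preserves K_7, so Aut(K_7) = S_7 of order 7! = 5040.

5040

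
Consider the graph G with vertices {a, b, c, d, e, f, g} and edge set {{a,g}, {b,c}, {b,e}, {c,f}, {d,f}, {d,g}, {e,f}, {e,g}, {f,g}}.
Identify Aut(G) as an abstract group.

Degrees alone do not determine every vertex (e.g. b and c both have degree 2), but their neighbour-degree multisets differ: N(b) has degrees [2, 3] while N(c) has degrees [2, 4]. Repeating this refinement separates all vertices, so the only automorphism is the identity.

the trivial group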